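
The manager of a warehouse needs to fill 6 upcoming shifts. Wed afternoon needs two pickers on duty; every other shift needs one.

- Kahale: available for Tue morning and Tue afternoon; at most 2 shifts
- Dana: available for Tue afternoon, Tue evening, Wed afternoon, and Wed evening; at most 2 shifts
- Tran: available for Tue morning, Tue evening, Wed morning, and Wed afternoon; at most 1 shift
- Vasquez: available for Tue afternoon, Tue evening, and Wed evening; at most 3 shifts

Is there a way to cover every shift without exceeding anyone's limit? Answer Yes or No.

Total capacity is 8 and 7 slots are needed, so capacity alone doesn't rule it out.
Shifts {Wed morning, Wed afternoon} need 3 worker-slots in total, but the pickers available for any of those shifts (Dana and Tran) can supply at most 2 among them. So no valid schedule exists.

No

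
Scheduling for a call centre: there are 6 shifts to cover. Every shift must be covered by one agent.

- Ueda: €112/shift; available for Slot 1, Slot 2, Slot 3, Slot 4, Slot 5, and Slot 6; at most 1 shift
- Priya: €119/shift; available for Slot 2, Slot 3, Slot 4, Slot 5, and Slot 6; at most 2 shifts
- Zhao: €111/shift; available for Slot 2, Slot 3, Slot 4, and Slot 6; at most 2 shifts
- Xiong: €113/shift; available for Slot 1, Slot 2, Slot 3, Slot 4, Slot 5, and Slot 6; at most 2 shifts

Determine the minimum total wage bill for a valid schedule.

€679

Picking the cheapest available agent for each shift independently would cost €668, but that ignores the shift limits.
An optimal schedule: Slot 1→Ueda, Slot 2→Zhao, Slot 3→Zhao, Slot 4→Xiong, Slot 5→Xiong, Slot 6→Priya.
Total: 112 + 111 + 111 + 113 + 113 + 119 = €679.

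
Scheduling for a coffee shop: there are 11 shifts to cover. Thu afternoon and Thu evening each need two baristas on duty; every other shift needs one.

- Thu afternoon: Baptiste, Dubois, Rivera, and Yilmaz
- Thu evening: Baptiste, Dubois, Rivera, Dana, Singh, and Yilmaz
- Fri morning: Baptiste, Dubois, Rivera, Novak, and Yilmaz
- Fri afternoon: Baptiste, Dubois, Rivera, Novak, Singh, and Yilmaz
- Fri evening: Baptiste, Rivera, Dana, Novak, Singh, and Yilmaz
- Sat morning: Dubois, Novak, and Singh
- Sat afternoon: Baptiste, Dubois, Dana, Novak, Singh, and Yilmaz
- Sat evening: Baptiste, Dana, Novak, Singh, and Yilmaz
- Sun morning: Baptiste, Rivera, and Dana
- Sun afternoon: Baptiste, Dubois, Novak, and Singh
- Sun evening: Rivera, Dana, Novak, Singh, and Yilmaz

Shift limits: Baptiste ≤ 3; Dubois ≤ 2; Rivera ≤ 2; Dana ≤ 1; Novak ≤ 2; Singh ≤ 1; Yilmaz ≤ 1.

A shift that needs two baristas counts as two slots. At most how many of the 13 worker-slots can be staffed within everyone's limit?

12

Total capacity across all baristas is 3+2+2+1+2+1+1 = 12, and 13 slots are needed, so at most 12 can be filled.
An assignment achieving 12: Thu afternoon→Baptiste+Dubois, Thu evening→Singh+Yilmaz, Fri morning→Rivera, Fri afternoon→Novak, Fri evening→Novak, Sat morning→Dubois, Sat evening→Dana, Sun morning→Baptiste, Sun afternoon→Baptiste, Sun evening→Rivera.
Loads: Baptiste 3/3, Dubois 2/2, Rivera 2/2, Dana 1/1, Novak 2/2, Singh 1/1, Yilmaz 1/1.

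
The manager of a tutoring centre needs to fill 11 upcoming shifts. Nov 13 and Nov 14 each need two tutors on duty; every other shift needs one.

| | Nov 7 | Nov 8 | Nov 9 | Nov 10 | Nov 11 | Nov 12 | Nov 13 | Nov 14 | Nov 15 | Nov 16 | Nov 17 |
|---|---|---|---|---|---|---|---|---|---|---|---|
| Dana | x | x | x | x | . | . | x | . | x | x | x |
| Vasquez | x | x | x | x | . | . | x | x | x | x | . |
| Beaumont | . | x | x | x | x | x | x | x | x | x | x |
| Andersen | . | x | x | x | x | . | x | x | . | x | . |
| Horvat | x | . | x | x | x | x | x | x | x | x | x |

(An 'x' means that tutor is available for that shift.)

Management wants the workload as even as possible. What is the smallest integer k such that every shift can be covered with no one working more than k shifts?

With 5 tutors and 13 worker-slots to fill, someone must work at least ⌈13/5⌉ = 3 shifts, so k ≥ 3.
k = 3 works: Nov 7→Dana, Nov 8→Dana, Nov 9→Vasquez, Nov 10→Vasquez, Nov 11→Beaumont, Nov 12→Beaumont, Nov 13→Andersen+Horvat, Nov 14→Andersen+Horvat, Nov 15→Vasquez, Nov 16→Beaumont, Nov 17→Dana.
Loads: Dana 3, Vasquez 3, Beaumont 3, Andersen 2, Horvat 2 — all ≤ 3.

3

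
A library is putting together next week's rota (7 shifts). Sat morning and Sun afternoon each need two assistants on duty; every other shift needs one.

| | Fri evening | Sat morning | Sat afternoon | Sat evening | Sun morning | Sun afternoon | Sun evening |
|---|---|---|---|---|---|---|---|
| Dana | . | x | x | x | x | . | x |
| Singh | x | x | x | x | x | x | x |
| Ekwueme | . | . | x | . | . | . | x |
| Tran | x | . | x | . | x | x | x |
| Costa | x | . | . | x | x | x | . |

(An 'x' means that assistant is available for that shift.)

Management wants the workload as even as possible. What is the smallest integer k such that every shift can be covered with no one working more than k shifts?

With 5 assistants and 9 worker-slots to fill, someone must work at least ⌈9/5⌉ = 2 shifts, so k ≥ 2.
k = 2 works: Fri evening→Singh, Sat morning→Dana+Singh, Sat afternoon→Ekwueme, Sat evening→Dana, Sun morning→Tran, Sun afternoon→Tran+Costa, Sun evening→Ekwueme.
Loads: Dana 2, Singh 2, Ekwueme 2, Tran 2, Costa 1 — all ≤ 2.

2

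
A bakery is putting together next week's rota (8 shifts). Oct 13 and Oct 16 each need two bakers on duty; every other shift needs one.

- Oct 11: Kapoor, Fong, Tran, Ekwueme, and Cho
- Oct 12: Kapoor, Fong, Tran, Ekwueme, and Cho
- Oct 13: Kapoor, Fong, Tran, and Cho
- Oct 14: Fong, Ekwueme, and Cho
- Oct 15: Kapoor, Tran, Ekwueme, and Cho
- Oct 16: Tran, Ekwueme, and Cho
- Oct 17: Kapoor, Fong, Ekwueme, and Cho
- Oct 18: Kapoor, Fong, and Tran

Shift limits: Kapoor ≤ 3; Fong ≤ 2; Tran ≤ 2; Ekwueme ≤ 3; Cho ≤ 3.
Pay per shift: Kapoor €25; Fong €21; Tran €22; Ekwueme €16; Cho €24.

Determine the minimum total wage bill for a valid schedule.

Picking the cheapest available baker for each shift independently would cost €182, but that ignores the shift limits.
An optimal schedule: Oct 11→Cho, Oct 12→Cho, Oct 13→Tran+Cho, Oct 14→Ekwueme, Oct 15→Ekwueme, Oct 16→Ekwueme+Tran, Oct 17→Fong, Oct 18→Fong.
Total: 24 + 24 + 22 + 24 + 16 + 16 + 16 + 22 + 21 + 21 = €206.

€206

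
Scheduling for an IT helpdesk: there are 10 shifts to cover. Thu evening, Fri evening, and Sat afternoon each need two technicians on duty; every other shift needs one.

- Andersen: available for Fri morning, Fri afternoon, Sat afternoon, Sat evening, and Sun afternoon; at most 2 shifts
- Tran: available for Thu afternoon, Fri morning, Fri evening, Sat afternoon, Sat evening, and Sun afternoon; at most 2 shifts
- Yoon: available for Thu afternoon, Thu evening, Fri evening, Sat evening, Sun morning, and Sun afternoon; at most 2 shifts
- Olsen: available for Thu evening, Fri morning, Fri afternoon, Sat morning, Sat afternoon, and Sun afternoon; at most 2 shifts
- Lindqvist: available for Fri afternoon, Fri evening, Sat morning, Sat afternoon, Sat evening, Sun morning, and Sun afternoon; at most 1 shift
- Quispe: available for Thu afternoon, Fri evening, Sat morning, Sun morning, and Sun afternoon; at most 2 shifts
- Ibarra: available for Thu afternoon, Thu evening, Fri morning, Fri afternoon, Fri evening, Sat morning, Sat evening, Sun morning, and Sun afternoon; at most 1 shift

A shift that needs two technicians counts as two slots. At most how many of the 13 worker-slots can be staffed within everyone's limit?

Total capacity across all technicians is 2+2+2+2+1+2+1 = 12, and 13 slots are needed, so at most 12 can be filled.
An assignment achieving 12: Thu afternoon→Tran, Thu evening→Yoon+Olsen, Fri morning→Andersen, Fri afternoon→Andersen, Fri evening→Quispe+Ibarra, Sat morning→Olsen, Sat afternoon→Tran+Lindqvist, Sun morning→Yoon, Sun afternoon→Quispe.
Loads: Andersen 2/2, Tran 2/2, Yoon 2/2, Olsen 2/2, Lindqvist 1/1, Quispe 2/2, Ibarra 1/1.

12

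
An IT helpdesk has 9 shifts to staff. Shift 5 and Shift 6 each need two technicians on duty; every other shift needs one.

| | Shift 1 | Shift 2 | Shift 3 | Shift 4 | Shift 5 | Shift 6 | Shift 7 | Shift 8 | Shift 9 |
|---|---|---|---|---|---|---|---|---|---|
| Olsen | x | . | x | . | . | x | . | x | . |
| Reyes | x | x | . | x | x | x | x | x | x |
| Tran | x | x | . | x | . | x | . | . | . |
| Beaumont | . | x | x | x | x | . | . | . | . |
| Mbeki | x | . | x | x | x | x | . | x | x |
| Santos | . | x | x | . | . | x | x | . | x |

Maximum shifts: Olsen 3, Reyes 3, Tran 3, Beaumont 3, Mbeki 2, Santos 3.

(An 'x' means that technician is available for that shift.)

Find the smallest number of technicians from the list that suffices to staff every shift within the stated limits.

4

11 slots to fill and no one can take more than 3, so at least ⌈11/3⌉ = 4 technicians are needed.
Olsen, Reyes, Tran, and Beaumont alone can cover everything: Shift 1→Tran, Shift 2→Tran, Shift 3→Olsen, Shift 4→Beaumont, Shift 5→Reyes+Beaumont, Shift 6→Olsen+Tran, Shift 7→Reyes, Shift 8→Olsen, Shift 9→Reyes.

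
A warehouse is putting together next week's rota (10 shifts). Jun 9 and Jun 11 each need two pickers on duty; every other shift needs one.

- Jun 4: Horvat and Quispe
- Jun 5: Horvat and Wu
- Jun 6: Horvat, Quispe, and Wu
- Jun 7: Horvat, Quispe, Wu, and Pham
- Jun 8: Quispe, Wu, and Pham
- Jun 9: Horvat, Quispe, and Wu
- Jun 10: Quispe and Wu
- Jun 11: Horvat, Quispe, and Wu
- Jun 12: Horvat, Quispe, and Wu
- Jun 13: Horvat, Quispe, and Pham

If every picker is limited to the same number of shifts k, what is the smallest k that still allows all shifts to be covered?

3

With 4 pickers and 12 worker-slots to fill, someone must work at least ⌈12/4⌉ = 3 shifts, so k ≥ 3.
k = 3 works: Jun 4→Horvat, Jun 5→Horvat, Jun 6→Horvat, Jun 7→Pham, Jun 8→Pham, Jun 9→Quispe+Wu, Jun 10→Quispe, Jun 11→Quispe+Wu, Jun 12→Wu, Jun 13→Pham.
Loads: Horvat 3, Quispe 3, Wu 3, Pham 3 — all ≤ 3.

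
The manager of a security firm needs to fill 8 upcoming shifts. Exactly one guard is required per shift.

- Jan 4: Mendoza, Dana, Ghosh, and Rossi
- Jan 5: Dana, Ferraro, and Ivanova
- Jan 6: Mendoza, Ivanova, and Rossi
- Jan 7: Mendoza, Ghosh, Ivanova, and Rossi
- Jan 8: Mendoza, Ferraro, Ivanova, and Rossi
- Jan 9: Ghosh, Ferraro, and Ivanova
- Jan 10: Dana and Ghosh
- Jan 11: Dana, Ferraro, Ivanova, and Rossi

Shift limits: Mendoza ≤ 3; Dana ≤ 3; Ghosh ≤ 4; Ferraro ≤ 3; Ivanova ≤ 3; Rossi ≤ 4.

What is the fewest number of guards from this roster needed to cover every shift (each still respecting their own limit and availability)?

3

8 slots to fill and no one can take more than 4, so at least ⌈8/4⌉ = 2 guards are needed.
No set of 2 guards can cover every shift (each such set leaves at least one shift with no one available or exceeds a cap).
Mendoza, Dana, and Ghosh alone can cover everything: Jan 4→Ghosh, Jan 5→Dana, Jan 6→Mendoza, Jan 7→Mendoza, Jan 8→Mendoza, Jan 9→Ghosh, Jan 10→Dana, Jan 11→Dana.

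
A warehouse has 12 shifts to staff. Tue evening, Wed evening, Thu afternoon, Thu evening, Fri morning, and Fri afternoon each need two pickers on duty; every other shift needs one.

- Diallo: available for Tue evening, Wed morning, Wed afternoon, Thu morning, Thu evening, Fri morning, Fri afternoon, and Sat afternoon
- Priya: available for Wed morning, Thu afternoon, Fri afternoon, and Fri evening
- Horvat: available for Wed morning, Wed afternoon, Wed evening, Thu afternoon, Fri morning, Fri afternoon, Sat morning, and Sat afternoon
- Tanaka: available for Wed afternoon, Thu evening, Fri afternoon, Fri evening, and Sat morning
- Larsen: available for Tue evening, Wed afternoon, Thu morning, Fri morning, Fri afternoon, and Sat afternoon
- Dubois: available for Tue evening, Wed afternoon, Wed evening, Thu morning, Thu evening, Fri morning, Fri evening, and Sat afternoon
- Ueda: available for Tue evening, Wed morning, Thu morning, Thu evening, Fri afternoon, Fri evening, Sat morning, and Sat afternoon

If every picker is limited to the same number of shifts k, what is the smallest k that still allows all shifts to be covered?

With 7 pickers and 18 worker-slots to fill, someone must work at least ⌈18/7⌉ = 3 shifts, so k ≥ 3.
k = 3 works: Tue evening→Larsen+Dubois, Wed morning→Diallo, Wed afternoon→Diallo, Wed evening→Horvat+Dubois, Thu morning→Diallo, Thu afternoon→Priya+Horvat, Thu evening→Tanaka+Ueda, Fri morning→Larsen+Dubois, Fri afternoon→Priya+Tanaka, Fri evening→Priya, Sat morning→Horvat, Sat afternoon→Larsen.
Loads: Diallo 3, Priya 3, Horvat 3, Tanaka 2, Larsen 3, Dubois 3, Ueda 1 — all ≤ 3.

3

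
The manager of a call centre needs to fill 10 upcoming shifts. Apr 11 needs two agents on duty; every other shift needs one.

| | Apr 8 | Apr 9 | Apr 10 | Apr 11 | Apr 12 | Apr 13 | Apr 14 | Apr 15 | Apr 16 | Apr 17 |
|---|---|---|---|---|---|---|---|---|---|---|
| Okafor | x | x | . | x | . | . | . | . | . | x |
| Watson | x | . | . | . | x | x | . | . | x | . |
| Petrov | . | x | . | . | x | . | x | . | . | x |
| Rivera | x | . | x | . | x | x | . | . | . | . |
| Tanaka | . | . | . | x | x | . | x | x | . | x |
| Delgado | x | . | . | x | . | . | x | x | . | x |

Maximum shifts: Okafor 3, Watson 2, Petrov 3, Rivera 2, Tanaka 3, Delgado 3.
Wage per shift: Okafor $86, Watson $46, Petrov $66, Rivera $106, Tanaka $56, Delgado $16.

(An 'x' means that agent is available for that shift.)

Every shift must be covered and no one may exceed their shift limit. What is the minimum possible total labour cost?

$546

Apr 10 can only be covered by Rivera, so that assignment is forced.
Apr 16 can only be covered by Watson, so that assignment is forced.
Picking the cheapest available agent for each shift independently would cost $446, but that ignores the shift limits.
An optimal schedule: Apr 8→Delgado, Apr 9→Petrov, Apr 10→Rivera, Apr 11→Delgado+Tanaka, Apr 12→Tanaka, Apr 13→Watson, Apr 14→Tanaka, Apr 15→Delgado, Apr 16→Watson, Apr 17→Petrov.
Total: 16 + 66 + 106 + 16 + 56 + 56 + 46 + 56 + 16 + 46 + 66 = $546.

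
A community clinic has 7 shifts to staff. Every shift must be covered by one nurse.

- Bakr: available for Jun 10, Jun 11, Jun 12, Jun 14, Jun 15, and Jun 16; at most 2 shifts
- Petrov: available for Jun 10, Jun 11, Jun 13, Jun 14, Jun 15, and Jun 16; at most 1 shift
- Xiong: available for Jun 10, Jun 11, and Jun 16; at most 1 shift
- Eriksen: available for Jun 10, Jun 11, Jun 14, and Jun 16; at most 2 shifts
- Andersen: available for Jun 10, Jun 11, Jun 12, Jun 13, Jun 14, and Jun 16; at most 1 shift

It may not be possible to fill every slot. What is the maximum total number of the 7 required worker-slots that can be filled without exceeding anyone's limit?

7

Total capacity across all nurses is 2+1+1+2+1 = 7, and 7 slots are needed, so at most 7 can be filled.
An assignment achieving 7: Jun 10→Xiong, Jun 11→Eriksen, Jun 12→Bakr, Jun 13→Petrov, Jun 14→Eriksen, Jun 15→Bakr, Jun 16→Andersen.
Loads: Bakr 2/2, Petrov 1/1, Xiong 1/1, Eriksen 2/2, Andersen 1/1.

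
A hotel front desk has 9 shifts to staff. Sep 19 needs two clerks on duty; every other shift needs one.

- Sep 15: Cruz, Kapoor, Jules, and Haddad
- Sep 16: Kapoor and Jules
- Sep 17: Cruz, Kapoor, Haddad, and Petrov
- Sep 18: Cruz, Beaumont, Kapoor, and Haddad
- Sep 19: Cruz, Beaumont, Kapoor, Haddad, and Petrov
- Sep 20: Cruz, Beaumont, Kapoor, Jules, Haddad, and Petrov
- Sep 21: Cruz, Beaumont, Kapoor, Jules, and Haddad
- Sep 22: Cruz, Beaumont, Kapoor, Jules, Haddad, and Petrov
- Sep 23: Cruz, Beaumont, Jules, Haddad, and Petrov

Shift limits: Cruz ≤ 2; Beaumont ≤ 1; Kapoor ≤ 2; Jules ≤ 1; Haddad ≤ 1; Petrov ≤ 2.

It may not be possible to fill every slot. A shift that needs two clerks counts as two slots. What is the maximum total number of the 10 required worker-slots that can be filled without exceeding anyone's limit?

9

Total capacity across all clerks is 2+1+2+1+1+2 = 9, and 10 slots are needed, so at most 9 can be filled.
An assignment achieving 9: Sep 15→Cruz, Sep 16→Kapoor, Sep 17→Cruz, Sep 18→Beaumont, Sep 19→Kapoor+Haddad, Sep 20→Petrov, Sep 21→Jules, Sep 23→Petrov.
Loads: Cruz 2/2, Beaumont 1/1, Kapoor 2/2, Jules 1/1, Haddad 1/1, Petrov 2/2.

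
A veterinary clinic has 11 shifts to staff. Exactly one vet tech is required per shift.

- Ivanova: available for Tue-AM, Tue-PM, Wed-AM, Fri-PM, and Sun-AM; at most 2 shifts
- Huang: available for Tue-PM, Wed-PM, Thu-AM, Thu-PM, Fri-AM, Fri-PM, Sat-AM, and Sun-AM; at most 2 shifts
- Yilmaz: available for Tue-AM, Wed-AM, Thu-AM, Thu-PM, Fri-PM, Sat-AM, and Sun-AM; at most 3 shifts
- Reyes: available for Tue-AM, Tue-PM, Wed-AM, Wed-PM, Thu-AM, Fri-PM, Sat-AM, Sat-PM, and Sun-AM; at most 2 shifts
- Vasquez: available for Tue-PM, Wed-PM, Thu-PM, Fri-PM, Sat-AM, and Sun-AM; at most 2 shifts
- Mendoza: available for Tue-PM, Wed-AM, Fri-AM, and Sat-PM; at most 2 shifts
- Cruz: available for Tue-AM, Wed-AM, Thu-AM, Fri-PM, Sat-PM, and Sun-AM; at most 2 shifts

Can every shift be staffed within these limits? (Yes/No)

Yes

One valid schedule: Tue-AM→Ivanova, Tue-PM→Ivanova, Wed-AM→Reyes, Wed-PM→Huang, Thu-AM→Yilmaz, Thu-PM→Yilmaz, Fri-AM→Huang, Fri-PM→Vasquez, Sat-AM→Yilmaz, Sat-PM→Reyes, Sun-AM→Vasquez.
Loads: Ivanova 2/2, Huang 2/2, Yilmaz 3/3, Reyes 2/2, Vasquez 2/2, Mendoza 0/2, Cruz 0/2 — all within limits.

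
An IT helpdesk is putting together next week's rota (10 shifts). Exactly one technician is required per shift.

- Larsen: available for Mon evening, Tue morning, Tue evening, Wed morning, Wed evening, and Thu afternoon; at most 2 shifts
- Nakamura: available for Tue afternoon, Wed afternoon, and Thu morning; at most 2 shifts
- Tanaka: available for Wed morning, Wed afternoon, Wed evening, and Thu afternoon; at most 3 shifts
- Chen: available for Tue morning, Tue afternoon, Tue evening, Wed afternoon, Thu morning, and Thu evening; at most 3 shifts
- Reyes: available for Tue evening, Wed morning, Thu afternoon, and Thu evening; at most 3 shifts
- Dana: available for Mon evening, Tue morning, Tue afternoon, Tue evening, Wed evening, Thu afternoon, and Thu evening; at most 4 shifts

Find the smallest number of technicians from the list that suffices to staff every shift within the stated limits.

3

10 slots to fill and no one can take more than 4, so at least ⌈10/4⌉ = 3 technicians are needed.
Tanaka, Chen, and Dana alone can cover everything: Mon evening→Dana, Tue morning→Chen, Tue afternoon→Chen, Tue evening→Dana, Wed morning→Tanaka, Wed afternoon→Tanaka, Wed evening→Tanaka, Thu morning→Chen, Thu afternoon→Dana, Thu evening→Dana.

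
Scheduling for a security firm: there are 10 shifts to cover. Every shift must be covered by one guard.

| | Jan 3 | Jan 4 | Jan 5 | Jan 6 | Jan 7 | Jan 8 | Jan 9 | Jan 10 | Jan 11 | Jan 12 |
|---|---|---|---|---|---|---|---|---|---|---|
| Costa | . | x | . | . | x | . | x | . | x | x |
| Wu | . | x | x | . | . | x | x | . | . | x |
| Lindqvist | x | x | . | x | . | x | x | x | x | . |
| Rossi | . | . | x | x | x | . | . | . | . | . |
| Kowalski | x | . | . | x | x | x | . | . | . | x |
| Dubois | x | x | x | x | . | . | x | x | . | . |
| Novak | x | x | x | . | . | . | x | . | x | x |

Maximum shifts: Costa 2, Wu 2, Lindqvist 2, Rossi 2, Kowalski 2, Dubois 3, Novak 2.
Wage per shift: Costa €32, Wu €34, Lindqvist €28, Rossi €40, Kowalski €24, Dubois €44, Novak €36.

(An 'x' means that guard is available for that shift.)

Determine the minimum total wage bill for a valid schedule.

Picking the cheapest available guard for each shift independently would cost €266, but that ignores the shift limits.
An optimal schedule: Jan 3→Novak, Jan 4→Wu, Jan 5→Wu, Jan 6→Lindqvist, Jan 7→Kowalski, Jan 8→Kowalski, Jan 9→Novak, Jan 10→Lindqvist, Jan 11→Costa, Jan 12→Costa.
Total: 36 + 34 + 34 + 28 + 24 + 24 + 36 + 28 + 32 + 32 = €308.

€308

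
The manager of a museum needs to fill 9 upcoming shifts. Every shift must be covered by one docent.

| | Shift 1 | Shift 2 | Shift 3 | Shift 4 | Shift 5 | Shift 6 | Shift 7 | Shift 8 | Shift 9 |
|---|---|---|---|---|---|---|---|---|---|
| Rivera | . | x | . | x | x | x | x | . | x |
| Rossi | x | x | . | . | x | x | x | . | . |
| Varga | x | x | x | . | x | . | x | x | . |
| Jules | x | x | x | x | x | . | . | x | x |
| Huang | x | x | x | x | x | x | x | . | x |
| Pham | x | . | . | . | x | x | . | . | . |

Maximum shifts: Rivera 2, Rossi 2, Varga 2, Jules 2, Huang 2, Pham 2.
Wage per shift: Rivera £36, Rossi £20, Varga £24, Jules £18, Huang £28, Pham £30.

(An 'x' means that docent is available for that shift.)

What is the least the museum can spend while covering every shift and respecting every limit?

£210

Picking the cheapest available docent for each shift independently would cost £166, but that ignores the shift limits.
An optimal schedule: Shift 1→Varga, Shift 2→Varga, Shift 3→Jules, Shift 4→Huang, Shift 5→Pham, Shift 6→Rossi, Shift 7→Rossi, Shift 8→Jules, Shift 9→Huang.
Total: 24 + 24 + 18 + 28 + 30 + 20 + 20 + 18 + 28 = £210.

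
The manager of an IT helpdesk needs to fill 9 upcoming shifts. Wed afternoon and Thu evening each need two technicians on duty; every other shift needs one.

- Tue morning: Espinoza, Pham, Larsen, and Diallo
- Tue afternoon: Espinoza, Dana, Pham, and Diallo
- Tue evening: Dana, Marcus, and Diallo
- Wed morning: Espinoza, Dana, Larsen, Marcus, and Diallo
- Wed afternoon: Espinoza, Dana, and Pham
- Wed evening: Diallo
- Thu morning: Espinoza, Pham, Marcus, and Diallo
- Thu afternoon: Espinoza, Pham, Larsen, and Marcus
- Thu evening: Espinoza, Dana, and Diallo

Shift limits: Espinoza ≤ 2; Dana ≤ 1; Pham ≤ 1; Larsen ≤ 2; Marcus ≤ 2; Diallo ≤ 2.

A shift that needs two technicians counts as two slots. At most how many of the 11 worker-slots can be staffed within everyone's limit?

10

Total capacity across all technicians is 2+1+1+2+2+2 = 10, and 11 slots are needed, so at most 10 can be filled.
An assignment achieving 10: Tue morning→Larsen, Tue evening→Dana, Wed morning→Marcus, Wed afternoon→Espinoza+Pham, Wed evening→Diallo, Thu morning→Marcus, Thu afternoon→Larsen, Thu evening→Espinoza+Diallo.
Loads: Espinoza 2/2, Dana 1/1, Pham 1/1, Larsen 2/2, Marcus 2/2, Diallo 2/2.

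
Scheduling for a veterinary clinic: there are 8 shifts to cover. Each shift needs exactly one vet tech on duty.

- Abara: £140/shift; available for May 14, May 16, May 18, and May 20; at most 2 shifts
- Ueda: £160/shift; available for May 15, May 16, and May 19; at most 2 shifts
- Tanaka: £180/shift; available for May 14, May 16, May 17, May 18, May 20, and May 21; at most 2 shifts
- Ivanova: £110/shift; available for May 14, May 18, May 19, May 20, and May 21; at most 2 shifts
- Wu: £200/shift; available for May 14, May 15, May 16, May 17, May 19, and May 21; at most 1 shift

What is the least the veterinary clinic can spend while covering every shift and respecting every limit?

Picking the cheapest available vet tech for each shift independently would cost £1030, but that ignores the shift limits.
An optimal schedule: May 14→Abara, May 15→Ueda, May 16→Ueda, May 17→Tanaka, May 18→Ivanova, May 19→Ivanova, May 20→Abara, May 21→Tanaka.
Total: 140 + 160 + 160 + 180 + 110 + 110 + 140 + 180 = £1180.

£1180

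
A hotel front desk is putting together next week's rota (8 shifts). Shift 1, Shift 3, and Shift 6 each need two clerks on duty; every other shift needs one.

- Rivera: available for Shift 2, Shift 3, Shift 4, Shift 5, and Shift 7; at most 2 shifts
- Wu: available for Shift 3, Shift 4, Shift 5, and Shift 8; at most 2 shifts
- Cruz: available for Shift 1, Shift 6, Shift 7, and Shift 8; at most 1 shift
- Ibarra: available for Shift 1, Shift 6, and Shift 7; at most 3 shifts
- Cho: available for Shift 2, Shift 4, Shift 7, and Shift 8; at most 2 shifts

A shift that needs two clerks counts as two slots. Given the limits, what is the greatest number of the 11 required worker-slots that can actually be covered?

10

Total capacity across all clerks is 2+2+1+3+2 = 10, and 11 slots are needed, so at most 10 can be filled.
An assignment achieving 10: Shift 1→Cruz+Ibarra, Shift 2→Rivera, Shift 3→Rivera+Wu, Shift 4→Cho, Shift 5→Wu, Shift 6→Ibarra, Shift 7→Ibarra, Shift 8→Cho.
Loads: Rivera 2/2, Wu 2/2, Cruz 1/1, Ibarra 3/3, Cho 2/2.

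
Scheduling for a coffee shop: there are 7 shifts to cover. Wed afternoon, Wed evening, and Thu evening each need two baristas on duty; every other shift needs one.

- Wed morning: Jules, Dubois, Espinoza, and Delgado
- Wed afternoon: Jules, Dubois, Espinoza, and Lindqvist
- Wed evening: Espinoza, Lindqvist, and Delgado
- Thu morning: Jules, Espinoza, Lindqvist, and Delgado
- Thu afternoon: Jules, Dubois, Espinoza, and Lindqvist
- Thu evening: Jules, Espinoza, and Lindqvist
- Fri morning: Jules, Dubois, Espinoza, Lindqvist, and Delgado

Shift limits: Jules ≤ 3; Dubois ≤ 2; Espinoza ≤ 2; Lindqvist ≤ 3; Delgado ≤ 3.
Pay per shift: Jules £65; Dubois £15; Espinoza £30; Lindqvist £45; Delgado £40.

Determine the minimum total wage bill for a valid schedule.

£345

Picking the cheapest available barista for each shift independently would cost £265, but that ignores the shift limits.
An optimal schedule: Wed morning→Dubois, Wed afternoon→Dubois+Lindqvist, Wed evening→Espinoza+Delgado, Thu morning→Delgado, Thu afternoon→Lindqvist, Thu evening→Espinoza+Lindqvist, Fri morning→Delgado.
Total: 15 + 15 + 45 + 30 + 40 + 40 + 45 + 30 + 45 + 40 = £345.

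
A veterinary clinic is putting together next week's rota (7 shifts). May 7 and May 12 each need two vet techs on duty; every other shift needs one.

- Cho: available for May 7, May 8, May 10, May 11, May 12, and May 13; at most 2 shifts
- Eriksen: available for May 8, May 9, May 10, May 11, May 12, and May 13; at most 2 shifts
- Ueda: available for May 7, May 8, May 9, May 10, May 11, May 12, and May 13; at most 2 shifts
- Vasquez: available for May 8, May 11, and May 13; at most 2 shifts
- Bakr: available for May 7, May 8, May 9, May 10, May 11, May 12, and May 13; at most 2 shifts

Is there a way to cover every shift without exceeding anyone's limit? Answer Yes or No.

Yes

One valid schedule: May 7→Cho+Ueda, May 8→Eriksen, May 9→Eriksen, May 10→Cho, May 11→Vasquez, May 12→Ueda+Bakr, May 13→Vasquez.
Loads: Cho 2/2, Eriksen 2/2, Ueda 2/2, Vasquez 2/2, Bakr 1/2 — all within limits.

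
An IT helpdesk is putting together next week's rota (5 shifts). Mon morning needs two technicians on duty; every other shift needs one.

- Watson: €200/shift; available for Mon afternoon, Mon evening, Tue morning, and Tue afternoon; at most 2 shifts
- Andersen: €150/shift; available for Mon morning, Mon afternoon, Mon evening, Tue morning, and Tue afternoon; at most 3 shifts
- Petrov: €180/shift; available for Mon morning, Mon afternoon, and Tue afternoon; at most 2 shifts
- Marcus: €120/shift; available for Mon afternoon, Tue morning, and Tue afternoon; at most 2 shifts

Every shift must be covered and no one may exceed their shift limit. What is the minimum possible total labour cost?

Mon morning can only be covered by Andersen and Petrov, so that assignment is forced.
Picking the cheapest available technician for each shift independently would cost €840, but that ignores the shift limits.
An optimal schedule: Mon morning→Andersen+Petrov, Mon afternoon→Marcus, Mon evening→Andersen, Tue morning→Marcus, Tue afternoon→Andersen.
Total: 150 + 180 + 120 + 150 + 120 + 150 = €870.

€870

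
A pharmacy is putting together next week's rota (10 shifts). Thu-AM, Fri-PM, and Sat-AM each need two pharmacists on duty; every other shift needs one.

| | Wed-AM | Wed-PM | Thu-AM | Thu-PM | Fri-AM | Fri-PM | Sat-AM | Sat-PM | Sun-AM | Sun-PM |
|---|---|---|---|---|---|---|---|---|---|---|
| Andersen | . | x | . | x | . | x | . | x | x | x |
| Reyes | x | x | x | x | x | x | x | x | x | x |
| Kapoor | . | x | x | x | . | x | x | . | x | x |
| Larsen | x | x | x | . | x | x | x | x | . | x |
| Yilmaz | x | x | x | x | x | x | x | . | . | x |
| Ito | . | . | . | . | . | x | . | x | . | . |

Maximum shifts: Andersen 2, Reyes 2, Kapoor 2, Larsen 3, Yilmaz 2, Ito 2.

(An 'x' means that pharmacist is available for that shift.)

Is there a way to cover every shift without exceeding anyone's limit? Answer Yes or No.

One valid schedule: Wed-AM→Reyes, Wed-PM→Kapoor, Thu-AM→Larsen+Yilmaz, Thu-PM→Andersen, Fri-AM→Reyes, Fri-PM→Larsen+Ito, Sat-AM→Larsen+Yilmaz, Sat-PM→Ito, Sun-AM→Andersen, Sun-PM→Kapoor.
Loads: Andersen 2/2, Reyes 2/2, Kapoor 2/2, Larsen 3/3, Yilmaz 2/2, Ito 2/2 — all within limits.

Yes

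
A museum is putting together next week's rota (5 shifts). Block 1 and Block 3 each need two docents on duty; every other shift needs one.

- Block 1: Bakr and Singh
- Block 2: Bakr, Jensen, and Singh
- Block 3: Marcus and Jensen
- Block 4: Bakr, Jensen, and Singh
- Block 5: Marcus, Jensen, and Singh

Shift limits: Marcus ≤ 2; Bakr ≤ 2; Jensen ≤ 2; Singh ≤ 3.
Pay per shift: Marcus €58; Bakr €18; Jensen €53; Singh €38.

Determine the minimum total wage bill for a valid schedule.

€261

Block 1 can only be covered by Bakr and Singh, so that assignment is forced.
Block 3 can only be covered by Marcus and Jensen, so that assignment is forced.
Picking the cheapest available docent for each shift independently would cost €241, but that ignores the shift limits.
An optimal schedule: Block 1→Bakr+Singh, Block 2→Bakr, Block 3→Jensen+Marcus, Block 4→Singh, Block 5→Singh.
Total: 18 + 38 + 18 + 53 + 58 + 38 + 38 = €261.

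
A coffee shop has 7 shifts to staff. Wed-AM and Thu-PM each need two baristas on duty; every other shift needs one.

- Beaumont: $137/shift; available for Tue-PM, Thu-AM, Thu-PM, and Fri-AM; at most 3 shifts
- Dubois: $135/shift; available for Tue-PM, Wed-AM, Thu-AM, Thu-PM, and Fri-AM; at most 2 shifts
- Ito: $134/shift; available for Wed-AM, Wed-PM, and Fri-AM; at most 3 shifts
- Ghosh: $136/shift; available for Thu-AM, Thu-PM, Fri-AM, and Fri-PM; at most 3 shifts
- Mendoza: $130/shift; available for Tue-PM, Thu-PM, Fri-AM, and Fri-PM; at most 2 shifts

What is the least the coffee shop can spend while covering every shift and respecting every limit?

$1204

Wed-AM can only be covered by Dubois and Ito, so that assignment is forced.
Wed-PM can only be covered by Ito, so that assignment is forced.
Picking the cheapest available barista for each shift independently would cost $1193, but that ignores the shift limits.
An optimal schedule: Tue-PM→Mendoza, Wed-AM→Ito+Dubois, Wed-PM→Ito, Thu-AM→Ghosh, Thu-PM→Dubois+Ghosh, Fri-AM→Ito, Fri-PM→Mendoza.
Total: 130 + 134 + 135 + 134 + 136 + 135 + 136 + 134 + 130 = $1204.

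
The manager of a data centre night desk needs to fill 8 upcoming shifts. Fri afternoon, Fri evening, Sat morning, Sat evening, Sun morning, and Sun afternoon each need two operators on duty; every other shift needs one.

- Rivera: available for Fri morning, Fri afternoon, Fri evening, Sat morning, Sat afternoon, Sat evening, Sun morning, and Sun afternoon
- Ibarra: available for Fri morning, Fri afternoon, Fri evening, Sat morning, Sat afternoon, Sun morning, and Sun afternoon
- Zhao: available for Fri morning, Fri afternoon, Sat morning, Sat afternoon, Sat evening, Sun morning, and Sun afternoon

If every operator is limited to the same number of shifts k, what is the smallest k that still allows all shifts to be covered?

With 3 operators and 14 worker-slots to fill, someone must work at least ⌈14/3⌉ = 5 shifts, so k ≥ 5.
k = 5 works: Fri morning→Rivera, Fri afternoon→Rivera+Ibarra, Fri evening→Rivera+Ibarra, Sat morning→Rivera+Ibarra, Sat afternoon→Zhao, Sat evening→Rivera+Zhao, Sun morning→Ibarra+Zhao, Sun afternoon→Ibarra+Zhao.
Loads: Rivera 5, Ibarra 5, Zhao 4 — all ≤ 5.

5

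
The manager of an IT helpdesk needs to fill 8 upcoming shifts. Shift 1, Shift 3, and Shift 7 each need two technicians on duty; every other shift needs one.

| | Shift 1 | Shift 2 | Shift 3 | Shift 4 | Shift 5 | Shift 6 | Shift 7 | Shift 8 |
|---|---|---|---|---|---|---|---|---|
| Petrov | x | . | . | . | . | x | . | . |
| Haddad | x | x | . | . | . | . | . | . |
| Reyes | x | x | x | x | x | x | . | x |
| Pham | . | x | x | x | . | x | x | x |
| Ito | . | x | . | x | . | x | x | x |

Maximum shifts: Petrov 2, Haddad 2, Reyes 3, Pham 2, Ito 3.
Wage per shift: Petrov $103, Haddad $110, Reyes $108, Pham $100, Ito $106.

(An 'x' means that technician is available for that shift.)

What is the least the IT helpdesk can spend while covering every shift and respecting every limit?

$1158

Shift 3 can only be covered by Reyes and Pham, so that assignment is forced.
Shift 5 can only be covered by Reyes, so that assignment is forced.
Shift 7 can only be covered by Pham and Ito, so that assignment is forced.
Picking the cheapest available technician for each shift independently would cost $1133, but that ignores the shift limits.
An optimal schedule: Shift 1→Petrov+Reyes, Shift 2→Haddad, Shift 3→Pham+Reyes, Shift 4→Ito, Shift 5→Reyes, Shift 6→Petrov, Shift 7→Pham+Ito, Shift 8→Ito.
Total: 103 + 108 + 110 + 100 + 108 + 106 + 108 + 103 + 100 + 106 + 106 = $1158.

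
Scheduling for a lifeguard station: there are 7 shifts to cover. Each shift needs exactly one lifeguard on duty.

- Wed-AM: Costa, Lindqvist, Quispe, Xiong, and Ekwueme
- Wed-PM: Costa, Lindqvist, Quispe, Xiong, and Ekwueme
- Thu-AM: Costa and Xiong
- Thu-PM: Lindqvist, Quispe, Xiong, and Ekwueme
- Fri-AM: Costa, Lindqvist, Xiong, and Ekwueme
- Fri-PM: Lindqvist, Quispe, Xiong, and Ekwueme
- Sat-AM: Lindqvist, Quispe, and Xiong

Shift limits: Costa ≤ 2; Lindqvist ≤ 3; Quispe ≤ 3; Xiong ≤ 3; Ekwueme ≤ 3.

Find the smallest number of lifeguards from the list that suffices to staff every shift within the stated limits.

3

7 slots to fill and no one can take more than 3, so at least ⌈7/3⌉ = 3 lifeguards are needed.
Costa, Lindqvist, and Quispe alone can cover everything: Wed-AM→Quispe, Wed-PM→Quispe, Thu-AM→Costa, Thu-PM→Lindqvist, Fri-AM→Costa, Fri-PM→Lindqvist, Sat-AM→Lindqvist.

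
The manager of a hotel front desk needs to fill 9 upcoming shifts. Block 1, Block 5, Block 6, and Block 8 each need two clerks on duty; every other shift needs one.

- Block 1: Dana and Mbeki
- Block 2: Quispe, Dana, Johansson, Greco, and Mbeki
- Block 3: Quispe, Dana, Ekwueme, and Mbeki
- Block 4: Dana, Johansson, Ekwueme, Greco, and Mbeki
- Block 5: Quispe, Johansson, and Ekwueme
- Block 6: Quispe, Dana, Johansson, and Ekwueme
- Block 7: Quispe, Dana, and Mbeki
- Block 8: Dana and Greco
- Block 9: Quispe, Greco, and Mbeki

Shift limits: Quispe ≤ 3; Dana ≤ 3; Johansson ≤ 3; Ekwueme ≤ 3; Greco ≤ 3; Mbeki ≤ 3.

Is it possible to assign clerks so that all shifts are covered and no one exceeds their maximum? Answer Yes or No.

Block 1 can only be covered by Dana and Mbeki, so that assignment is forced.
Block 8 can only be covered by Dana and Greco, so that assignment is forced.
One valid schedule: Block 1→Dana+Mbeki, Block 2→Johansson, Block 3→Dana, Block 4→Ekwueme, Block 5→Quispe+Johansson, Block 6→Johansson+Ekwueme, Block 7→Quispe, Block 8→Dana+Greco, Block 9→Quispe.
Loads: Quispe 3/3, Dana 3/3, Johansson 3/3, Ekwueme 2/3, Greco 1/3, Mbeki 1/3 — all within limits.

Yes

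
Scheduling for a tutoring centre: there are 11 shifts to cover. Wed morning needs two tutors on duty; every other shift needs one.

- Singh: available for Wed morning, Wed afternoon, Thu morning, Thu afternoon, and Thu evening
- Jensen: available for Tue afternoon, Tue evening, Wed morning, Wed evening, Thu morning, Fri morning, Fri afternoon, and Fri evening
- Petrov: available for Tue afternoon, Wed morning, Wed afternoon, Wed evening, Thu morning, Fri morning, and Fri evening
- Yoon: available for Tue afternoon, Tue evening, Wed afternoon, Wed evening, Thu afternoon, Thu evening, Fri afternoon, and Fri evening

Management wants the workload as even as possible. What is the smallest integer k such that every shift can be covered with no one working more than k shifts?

With 4 tutors and 12 worker-slots to fill, someone must work at least ⌈12/4⌉ = 3 shifts, so k ≥ 3.
k = 3 works: Tue afternoon→Petrov, Tue evening→Jensen, Wed morning→Singh+Petrov, Wed afternoon→Yoon, Wed evening→Yoon, Thu morning→Petrov, Thu afternoon→Singh, Thu evening→Singh, Fri morning→Jensen, Fri afternoon→Jensen, Fri evening→Yoon.
Loads: Singh 3, Jensen 3, Petrov 3, Yoon 3 — all ≤ 3.

3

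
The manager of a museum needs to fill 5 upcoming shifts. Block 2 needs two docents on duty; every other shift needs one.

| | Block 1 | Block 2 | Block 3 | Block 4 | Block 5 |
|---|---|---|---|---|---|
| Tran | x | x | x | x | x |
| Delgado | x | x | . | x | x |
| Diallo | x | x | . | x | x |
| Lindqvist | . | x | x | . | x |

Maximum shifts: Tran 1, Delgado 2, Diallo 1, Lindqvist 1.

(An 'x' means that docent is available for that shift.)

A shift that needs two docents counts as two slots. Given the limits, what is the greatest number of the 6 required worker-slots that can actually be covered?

5

Total capacity across all docents is 1+2+1+1 = 5, and 6 slots are needed, so at most 5 can be filled.
An assignment achieving 5: Block 1→Delgado, Block 2→Diallo+Lindqvist, Block 3→Tran, Block 4→Delgado.
Loads: Tran 1/1, Delgado 2/2, Diallo 1/1, Lindqvist 1/1.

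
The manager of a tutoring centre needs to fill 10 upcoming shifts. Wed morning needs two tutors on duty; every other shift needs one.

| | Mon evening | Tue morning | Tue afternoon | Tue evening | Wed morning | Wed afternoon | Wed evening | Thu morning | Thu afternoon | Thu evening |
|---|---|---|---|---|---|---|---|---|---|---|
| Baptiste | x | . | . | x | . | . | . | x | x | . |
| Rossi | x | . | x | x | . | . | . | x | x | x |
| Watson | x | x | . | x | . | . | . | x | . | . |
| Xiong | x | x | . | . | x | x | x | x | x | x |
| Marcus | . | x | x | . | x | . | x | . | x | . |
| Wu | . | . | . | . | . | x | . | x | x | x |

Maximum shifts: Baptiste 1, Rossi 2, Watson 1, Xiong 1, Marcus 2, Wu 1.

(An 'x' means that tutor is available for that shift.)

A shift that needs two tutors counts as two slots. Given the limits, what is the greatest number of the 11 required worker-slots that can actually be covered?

8

Total capacity across all tutors is 1+2+1+1+2+1 = 8, and 11 slots are needed, so at most 8 can be filled.
An assignment achieving 8: Tue morning→Watson, Tue afternoon→Rossi, Tue evening→Baptiste, Wed morning→Xiong+Marcus, Wed afternoon→Wu, Wed evening→Marcus, Thu evening→Rossi.
Loads: Baptiste 1/1, Rossi 2/2, Watson 1/1, Xiong 1/1, Marcus 2/2, Wu 1/1.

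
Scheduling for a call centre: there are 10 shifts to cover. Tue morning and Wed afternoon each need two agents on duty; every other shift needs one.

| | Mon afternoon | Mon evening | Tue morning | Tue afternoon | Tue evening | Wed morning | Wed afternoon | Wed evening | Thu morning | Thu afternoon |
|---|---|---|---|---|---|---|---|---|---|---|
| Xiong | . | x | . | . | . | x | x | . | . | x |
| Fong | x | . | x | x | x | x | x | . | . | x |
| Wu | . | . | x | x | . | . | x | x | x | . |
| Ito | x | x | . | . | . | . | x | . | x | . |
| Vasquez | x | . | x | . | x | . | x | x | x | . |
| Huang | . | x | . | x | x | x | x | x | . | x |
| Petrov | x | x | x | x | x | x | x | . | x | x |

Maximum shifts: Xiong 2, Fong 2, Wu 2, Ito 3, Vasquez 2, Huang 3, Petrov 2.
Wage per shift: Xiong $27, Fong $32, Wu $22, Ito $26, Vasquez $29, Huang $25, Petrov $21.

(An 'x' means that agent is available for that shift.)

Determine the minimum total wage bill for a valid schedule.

$293

Picking the cheapest available agent for each shift independently would cost $255, but that ignores the shift limits.
An optimal schedule: Mon afternoon→Petrov, Mon evening→Ito, Tue morning→Petrov+Wu, Tue afternoon→Huang, Tue evening→Huang, Wed morning→Huang, Wed afternoon→Ito+Xiong, Wed evening→Wu, Thu morning→Ito, Thu afternoon→Xiong.
Total: 21 + 26 + 21 + 22 + 25 + 25 + 25 + 26 + 27 + 22 + 26 + 27 = $293.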